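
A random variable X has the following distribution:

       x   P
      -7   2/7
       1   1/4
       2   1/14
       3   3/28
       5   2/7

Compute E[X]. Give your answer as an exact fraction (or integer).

E[X] = (2/7)·(-7) + (1/4)·1 + (1/14)·2 + (3/28)·3 + (2/7)·5
     = 1/7

1/7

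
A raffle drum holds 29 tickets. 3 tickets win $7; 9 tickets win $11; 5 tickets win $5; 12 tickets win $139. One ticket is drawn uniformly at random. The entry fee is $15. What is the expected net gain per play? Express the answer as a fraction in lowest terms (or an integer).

1378/29 dollars

E[payout] = (3/29)·7 + (9/29)·11 + (5/29)·5 + (12/29)·139 = 1813/29
Expected profit = 1813/29 − 15 = 1378/29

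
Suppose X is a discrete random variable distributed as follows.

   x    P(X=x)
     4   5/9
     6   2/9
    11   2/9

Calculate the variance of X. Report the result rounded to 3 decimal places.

7.778

E[X] = (5/9)·4 + (2/9)·6 + (2/9)·11 = 6
E[X²] = (5/9)·16 + (2/9)·36 + (2/9)·121 = 394/9
Var(X) = 394/9 − (6)² = 70/9 ≈ 7.778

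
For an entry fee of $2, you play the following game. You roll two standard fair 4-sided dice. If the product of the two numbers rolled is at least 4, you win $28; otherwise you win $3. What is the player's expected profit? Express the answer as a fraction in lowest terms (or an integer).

E[payout] = (5/16)·3 + (11/16)·28 = 323/16
Expected profit = 323/16 − 2 = 291/16

291/16 dollars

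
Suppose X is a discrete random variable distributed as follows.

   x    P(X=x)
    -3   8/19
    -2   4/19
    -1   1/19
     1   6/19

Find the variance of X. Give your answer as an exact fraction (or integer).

E[X] = (8/19)·(-3) + (4/19)·(-2) + (1/19)·(-1) + (6/19)·1 = -27/19
E[X²] = (8/19)·9 + (4/19)·4 + (1/19)·1 + (6/19)·1 = 5
Var(X) = 5 − (-27/19)² = 1076/361

1076/361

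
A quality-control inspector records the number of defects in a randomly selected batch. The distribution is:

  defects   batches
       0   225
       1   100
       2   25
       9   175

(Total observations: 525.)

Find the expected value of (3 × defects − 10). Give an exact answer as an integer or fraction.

-1/7

Total = 525, so P(defects=0) = 225/525, etc.
E[3x-10] = (3/7)·(-10) + (4/21)·(-7) + (1/21)·(-4) + (1/3)·17
     = -1/7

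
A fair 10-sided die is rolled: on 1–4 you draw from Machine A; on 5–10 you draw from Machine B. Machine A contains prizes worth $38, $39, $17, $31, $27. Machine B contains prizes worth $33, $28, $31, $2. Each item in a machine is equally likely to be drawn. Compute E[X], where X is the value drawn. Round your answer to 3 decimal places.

E[X | Machine A] = (38 + 39 + 17 + 31 + 27)/5 = 152/5
E[X | Machine B] = (33 + 28 + 31 + 2)/4 = 47/2
E[X] = (2/5)·152/5 + (3/5)·47/2 = 1313/50 ≈ 26.260

$26.260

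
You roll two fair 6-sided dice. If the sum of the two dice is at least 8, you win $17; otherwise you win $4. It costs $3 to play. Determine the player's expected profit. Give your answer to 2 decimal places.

$6.42

E[payout] = (7/12)·4 + (5/12)·17 = 113/12
Expected profit = 113/12 − 3 = 77/12 ≈ $6.42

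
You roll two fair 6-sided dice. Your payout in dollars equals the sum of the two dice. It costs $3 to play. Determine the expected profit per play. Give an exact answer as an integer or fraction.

$4

Distribution of the sum of the two dice: 2 w.p. 1/36, 3 w.p. 1/18, 4 w.p. 1/12, 5 w.p. 1/9, 6 w.p. 5/36, 7 w.p. 1/6, …
E[payout] = (1/36)·2 + (1/18)·3 + (1/12)·4 + (1/9)·5 + (5/36)·6 + (1/6)·7 + (5/36)·8 + (1/9)·9 + (1/12)·10 + (1/18)·11 + (1/36)·12 = 7
Expected profit = 7 − 3 = 4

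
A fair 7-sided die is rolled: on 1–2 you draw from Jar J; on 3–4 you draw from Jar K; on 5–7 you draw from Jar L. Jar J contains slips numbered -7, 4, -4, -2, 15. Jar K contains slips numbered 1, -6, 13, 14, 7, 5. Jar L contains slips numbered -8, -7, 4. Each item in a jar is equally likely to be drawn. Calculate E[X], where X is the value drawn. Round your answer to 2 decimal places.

0.39

E[X | Jar J] = (-7 + 4 − 4 − 2 + 15)/5 = 6/5
E[X | Jar K] = (1 − 6 + 13 + 14 + 7 + 5)/6 = 17/3
E[X | Jar L] = (-8 − 7 + 4)/3 = -11/3
E[X] = (2/7)·6/5 + (2/7)·17/3 + (3/7)·(-11/3) = 41/105 ≈ 0.39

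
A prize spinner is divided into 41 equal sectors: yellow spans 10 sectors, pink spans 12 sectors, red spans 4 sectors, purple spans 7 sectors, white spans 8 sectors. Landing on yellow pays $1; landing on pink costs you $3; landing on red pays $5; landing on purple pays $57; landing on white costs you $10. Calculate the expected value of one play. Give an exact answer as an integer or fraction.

E[payout] = (10/41)·1 + (12/41)·(-3) + (4/41)·5 + (7/41)·57 + (8/41)·(-10) = 313/41

313/41 dollars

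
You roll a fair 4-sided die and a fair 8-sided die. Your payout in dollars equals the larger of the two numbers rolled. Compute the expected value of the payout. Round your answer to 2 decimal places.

Distribution of the larger of the two numbers rolled: 1 w.p. 1/32, 2 w.p. 3/32, 3 w.p. 5/32, 4 w.p. 7/32, 5 w.p. 1/8, 6 w.p. 1/8, …
E[payout] = (1/32)·1 + (3/32)·2 + (5/32)·3 + (7/32)·4 + (1/8)·5 + (1/8)·6 + (1/8)·7 + (1/8)·8 = 77/16
≈ $4.81

$4.81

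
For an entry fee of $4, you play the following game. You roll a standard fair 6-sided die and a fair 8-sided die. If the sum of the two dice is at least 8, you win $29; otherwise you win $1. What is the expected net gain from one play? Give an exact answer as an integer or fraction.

51/4 dollars

E[payout] = (7/16)·1 + (9/16)·29 = 67/4
Expected profit = 67/4 − 4 = 51/4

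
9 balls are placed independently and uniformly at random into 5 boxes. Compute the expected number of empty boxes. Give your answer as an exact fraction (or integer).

262144/390625

Let Xⱼ=1 if box j is empty. P(Xⱼ=1) = ((5-1)/5)^9 = 262144/1953125.
By linearity, E[#empty] = 5·262144/1953125 = 262144/390625.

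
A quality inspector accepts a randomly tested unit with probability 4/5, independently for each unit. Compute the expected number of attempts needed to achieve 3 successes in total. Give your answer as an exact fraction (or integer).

15/4

By linearity (sum of 3 independent geometric waits), E[trials] = 3/p = 3/(4/5) = 15/4.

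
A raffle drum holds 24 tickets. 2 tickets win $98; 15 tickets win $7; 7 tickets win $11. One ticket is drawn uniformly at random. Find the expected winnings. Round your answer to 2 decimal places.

E[payout] = (2/24)·98 + (15/24)·7 + (7/24)·11 = 63/4
≈ $15.75

$15.75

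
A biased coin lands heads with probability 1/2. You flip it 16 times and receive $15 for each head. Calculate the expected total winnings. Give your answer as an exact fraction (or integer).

$120

E[#heads] = 16·1/2 = 8 (linearity over flips).
E[winnings] = 15·8 = 120.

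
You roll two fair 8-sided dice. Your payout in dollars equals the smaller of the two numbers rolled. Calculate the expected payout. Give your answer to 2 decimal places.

Distribution of the smaller of the two numbers rolled: 1 w.p. 15/64, 2 w.p. 13/64, 3 w.p. 11/64, 4 w.p. 9/64, 5 w.p. 7/64, 6 w.p. 5/64, …
E[payout] = (15/64)·1 + (13/64)·2 + (11/64)·3 + (9/64)·4 + (7/64)·5 + (5/64)·6 + (3/64)·7 + (1/64)·8 = 51/16
≈ $3.19

$3.19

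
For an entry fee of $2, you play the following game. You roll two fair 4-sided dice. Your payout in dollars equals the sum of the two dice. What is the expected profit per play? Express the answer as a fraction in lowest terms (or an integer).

$3

Distribution of the sum of the two dice: 2 w.p. 1/16, 3 w.p. 1/8, 4 w.p. 3/16, 5 w.p. 1/4, 6 w.p. 3/16, 7 w.p. 1/8, …
E[payout] = (1/16)·2 + (1/8)·3 + (3/16)·4 + (1/4)·5 + (3/16)·6 + (1/8)·7 + (1/16)·8 = 5
Expected profit = 5 − 2 = 3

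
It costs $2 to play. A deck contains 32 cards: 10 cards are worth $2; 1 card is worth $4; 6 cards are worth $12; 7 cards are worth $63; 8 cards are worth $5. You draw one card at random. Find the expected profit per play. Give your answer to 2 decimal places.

E[payout] = (10/32)·2 + (1/32)·4 + (6/32)·12 + (7/32)·63 + (8/32)·5 = 577/32
Expected profit = 577/32 − 2 = 513/32 ≈ $16.03

$16.03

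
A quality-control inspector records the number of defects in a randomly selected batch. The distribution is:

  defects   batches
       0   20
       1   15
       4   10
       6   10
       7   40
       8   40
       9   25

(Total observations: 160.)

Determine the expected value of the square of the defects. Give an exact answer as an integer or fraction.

177/4

Total = 160, so P(defects=0) = 20/160, etc.
E[X²] = (1/8)·0 + (3/32)·1 + (1/16)·16 + (1/16)·36 + (1/4)·49 + (1/4)·64 + (5/32)·81
     = 177/4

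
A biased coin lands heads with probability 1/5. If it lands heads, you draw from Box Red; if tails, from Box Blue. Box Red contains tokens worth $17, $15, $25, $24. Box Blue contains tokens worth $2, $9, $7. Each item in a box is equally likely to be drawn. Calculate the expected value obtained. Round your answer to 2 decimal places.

E[X | Box Red] = (17 + 15 + 25 + 24)/4 = 81/4
E[X | Box Blue] = (2 + 9 + 7)/3 = 6
E[X] = (1/5)·81/4 + (4/5)·6 = 177/20 ≈ 8.85

$8.85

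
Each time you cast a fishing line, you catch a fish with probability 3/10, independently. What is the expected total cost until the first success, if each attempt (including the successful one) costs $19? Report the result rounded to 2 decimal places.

E[#attempts] = 1/p = 10/3; E[cost] = 19·10/3 = 190/3.
≈ 63.33

$63.33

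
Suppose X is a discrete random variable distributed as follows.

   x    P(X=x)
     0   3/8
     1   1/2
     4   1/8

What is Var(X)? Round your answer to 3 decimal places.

E[X] = (3/8)·0 + (1/2)·1 + (1/8)·4 = 1
E[X²] = (3/8)·0 + (1/2)·1 + (1/8)·16 = 5/2
Var(X) = 5/2 − (1)² = 3/2 ≈ 1.500

1.500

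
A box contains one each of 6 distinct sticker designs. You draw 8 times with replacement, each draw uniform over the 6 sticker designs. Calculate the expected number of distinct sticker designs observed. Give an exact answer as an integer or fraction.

1288991/279936

Let Xⱼ=1 if type j appears at least once. P(Xⱼ=1) = 1 − ((6−1)/6)^8 = 1288991/1679616.
E[#distinct] = 6·1288991/1679616 = 1288991/279936.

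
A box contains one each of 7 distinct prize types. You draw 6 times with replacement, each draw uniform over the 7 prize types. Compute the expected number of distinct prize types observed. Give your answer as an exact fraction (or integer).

Let Xⱼ=1 if type j appears at least once. P(Xⱼ=1) = 1 − ((7−1)/7)^6 = 70993/117649.
E[#distinct] = 7·70993/117649 = 70993/16807.

70993/16807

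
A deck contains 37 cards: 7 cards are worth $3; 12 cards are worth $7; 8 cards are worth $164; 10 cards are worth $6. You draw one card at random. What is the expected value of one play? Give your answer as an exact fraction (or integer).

E[payout] = (7/37)·3 + (12/37)·7 + (8/37)·164 + (10/37)·6 = 1477/37

1477/37 dollars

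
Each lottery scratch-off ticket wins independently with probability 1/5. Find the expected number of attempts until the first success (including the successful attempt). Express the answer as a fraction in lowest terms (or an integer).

5

For a geometric distribution, E[trials] = 1/p = 1/(1/5) = 5.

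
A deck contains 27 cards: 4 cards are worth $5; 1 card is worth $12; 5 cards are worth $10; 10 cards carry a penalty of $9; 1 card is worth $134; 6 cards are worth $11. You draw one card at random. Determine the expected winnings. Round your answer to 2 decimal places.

E[payout] = (4/27)·5 + (1/27)·12 + (5/27)·10 + (10/27)·(-9) + (1/27)·134 + (6/27)·11 = 64/9
≈ $7.11

$7.11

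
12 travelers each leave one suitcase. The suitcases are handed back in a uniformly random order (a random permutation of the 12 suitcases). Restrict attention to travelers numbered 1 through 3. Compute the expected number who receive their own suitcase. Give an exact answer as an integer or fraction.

Let Xᵢ = 1 if person i gets their own suitcase. For each i, P(Xᵢ=1) = 1/12.
By linearity of expectation, E[X₁+…+X_3] = 3·(1/12) = 1/4.

1/4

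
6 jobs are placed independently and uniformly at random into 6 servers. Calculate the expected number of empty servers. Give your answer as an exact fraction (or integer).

15625/7776

Let Xⱼ=1 if server j is empty. P(Xⱼ=1) = ((6-1)/6)^6 = 15625/46656.
By linearity, E[#empty] = 6·15625/46656 = 15625/7776.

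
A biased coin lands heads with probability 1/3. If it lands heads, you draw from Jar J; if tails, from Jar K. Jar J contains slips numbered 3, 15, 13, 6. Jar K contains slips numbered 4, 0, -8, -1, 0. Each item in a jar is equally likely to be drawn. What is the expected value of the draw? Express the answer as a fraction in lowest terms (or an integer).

29/12

E[X | Jar J] = (3 + 15 + 13 + 6)/4 = 37/4
E[X | Jar K] = (4 + 0 − 8 − 1 + 0)/5 = -1
E[X] = (1/3)·37/4 + (2/3)·(-1) = 29/12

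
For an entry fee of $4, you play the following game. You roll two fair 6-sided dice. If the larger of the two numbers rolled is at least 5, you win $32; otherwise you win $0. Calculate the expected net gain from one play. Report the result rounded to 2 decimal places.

$13.78

E[payout] = (4/9)·0 + (5/9)·32 = 160/9
Expected profit = 160/9 − 4 = 124/9 ≈ $13.78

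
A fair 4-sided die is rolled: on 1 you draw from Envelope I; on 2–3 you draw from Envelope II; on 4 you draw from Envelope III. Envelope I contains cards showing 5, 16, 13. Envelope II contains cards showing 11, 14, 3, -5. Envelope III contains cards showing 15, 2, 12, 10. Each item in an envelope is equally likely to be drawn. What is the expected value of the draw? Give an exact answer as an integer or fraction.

E[X | Envelope I] = (5 + 16 + 13)/3 = 34/3
E[X | Envelope II] = (11 + 14 + 3 − 5)/4 = 23/4
E[X | Envelope III] = (15 + 2 + 12 + 10)/4 = 39/4
E[X] = (1/4)·34/3 + (1/2)·23/4 + (1/4)·39/4 = 391/48

391/48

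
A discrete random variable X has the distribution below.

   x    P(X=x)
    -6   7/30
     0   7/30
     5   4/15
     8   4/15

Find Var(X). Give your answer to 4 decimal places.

E[X] = (7/30)·(-6) + (7/30)·0 + (4/15)·5 + (4/15)·8 = 31/15
E[X²] = (7/30)·36 + (7/30)·0 + (4/15)·25 + (4/15)·64 = 482/15
Var(X) = 482/15 − (31/15)² = 6269/225 ≈ 27.8622

27.8622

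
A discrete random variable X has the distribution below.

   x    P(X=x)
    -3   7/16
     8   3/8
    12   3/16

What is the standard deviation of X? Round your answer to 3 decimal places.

E[X] = 63/16, E[X²] = 879/16
Var(X) = E[X²] − (E[X])² = 879/16 − 3969/256 = 10095/256
SD(X) = √(10095/256) ≈ 6.280

6.280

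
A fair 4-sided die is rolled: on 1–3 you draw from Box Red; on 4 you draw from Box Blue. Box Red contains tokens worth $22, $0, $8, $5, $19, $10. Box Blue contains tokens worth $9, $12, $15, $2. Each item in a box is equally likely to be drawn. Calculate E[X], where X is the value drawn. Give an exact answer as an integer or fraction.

E[X | Box Red] = (22 + 0 + 8 + 5 + 19 + 10)/6 = 32/3
E[X | Box Blue] = (9 + 12 + 15 + 2)/4 = 19/2
E[X] = (3/4)·32/3 + (1/4)·19/2 = 83/8

83/8 dollars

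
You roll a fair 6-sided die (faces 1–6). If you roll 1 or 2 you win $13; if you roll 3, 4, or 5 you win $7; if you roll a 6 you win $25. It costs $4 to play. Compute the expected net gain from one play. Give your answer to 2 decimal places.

E[payout] = (1/2)·7 + (1/3)·13 + (1/6)·25 = 12
Expected profit = 12 − 4 = 8 ≈ $8.00

$8.00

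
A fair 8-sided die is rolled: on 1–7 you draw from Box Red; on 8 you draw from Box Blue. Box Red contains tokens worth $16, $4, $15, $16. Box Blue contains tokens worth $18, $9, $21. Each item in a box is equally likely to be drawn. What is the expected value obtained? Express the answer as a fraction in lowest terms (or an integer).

E[X | Box Red] = (16 + 4 + 15 + 16)/4 = 51/4
E[X | Box Blue] = (18 + 9 + 21)/3 = 16
E[X] = (7/8)·51/4 + (1/8)·16 = 421/32

421/32 dollars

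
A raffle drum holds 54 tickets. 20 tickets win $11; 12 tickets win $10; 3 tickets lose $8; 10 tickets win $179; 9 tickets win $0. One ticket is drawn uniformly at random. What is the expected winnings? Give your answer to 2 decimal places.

$39.00

E[payout] = (20/54)·11 + (12/54)·10 + (3/54)·(-8) + (10/54)·179 + (9/54)·0 = 39
≈ $39.00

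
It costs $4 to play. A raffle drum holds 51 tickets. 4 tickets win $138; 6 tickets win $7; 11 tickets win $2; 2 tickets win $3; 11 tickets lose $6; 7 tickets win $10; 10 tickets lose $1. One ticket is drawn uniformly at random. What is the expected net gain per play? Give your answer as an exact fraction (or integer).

412/51 dollars

E[payout] = (4/51)·138 + (6/51)·7 + (11/51)·2 + (2/51)·3 + (11/51)·(-6) + (7/51)·10 + (10/51)·(-1) = 616/51
Expected profit = 616/51 − 4 = 412/51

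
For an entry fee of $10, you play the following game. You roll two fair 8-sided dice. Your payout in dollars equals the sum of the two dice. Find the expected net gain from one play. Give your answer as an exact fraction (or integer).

-$1

Distribution of the sum of the two dice: 2 w.p. 1/64, 3 w.p. 1/32, 4 w.p. 3/64, 5 w.p. 1/16, 6 w.p. 5/64, 7 w.p. 3/32, …
E[payout] = (1/64)·2 + (1/32)·3 + (3/64)·4 + (1/16)·5 + (5/64)·6 + (3/32)·7 + (7/64)·8 + (1/8)·9 + (7/64)·10 + (3/32)·11 + (5/64)·12 + (1/16)·13 + (3/64)·14 + (1/32)·15 + (1/64)·16 = 9
Expected profit = 9 − 10 = -1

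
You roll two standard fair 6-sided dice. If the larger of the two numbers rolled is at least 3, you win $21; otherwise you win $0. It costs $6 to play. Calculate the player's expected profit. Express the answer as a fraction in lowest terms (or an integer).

38/3 dollars

E[payout] = (1/9)·0 + (8/9)·21 = 56/3
Expected profit = 56/3 − 6 = 38/3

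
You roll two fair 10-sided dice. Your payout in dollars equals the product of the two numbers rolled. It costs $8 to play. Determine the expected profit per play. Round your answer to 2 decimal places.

Distribution of the product of the two numbers rolled: 1 w.p. 1/100, 2 w.p. 1/50, 3 w.p. 1/50, 4 w.p. 3/100, 5 w.p. 1/50, 6 w.p. 1/25, …
E[payout] = (1/100)·1 + (1/50)·2 + (1/50)·3 + (3/100)·4 + (1/50)·5 + (1/25)·6 + (1/50)·7 + (1/25)·8 + (3/100)·9 + (1/25)·10 + (1/25)·12 + (1/50)·14 + (1/50)·15 + (3/100)·16 + (1/25)·18 + (1/25)·20 + (1/50)·21 + (1/25)·24 + (1/100)·25 + (1/50)·27 + (1/50)·28 + (1/25)·30 + (1/50)·32 + (1/50)·35 + (3/100)·36 + (1/25)·40 + (1/50)·42 + (1/50)·45 + (1/50)·48 + (1/100)·49 + (1/50)·50 + (1/50)·54 + (1/50)·56 + (1/50)·60 + (1/50)·63 + (1/100)·64 + (1/50)·70 + (1/50)·72 + (1/50)·80 + (1/100)·81 + (1/50)·90 + (1/100)·100 = 121/4
Expected profit = 121/4 − 8 = 89/4 ≈ $22.25

$22.25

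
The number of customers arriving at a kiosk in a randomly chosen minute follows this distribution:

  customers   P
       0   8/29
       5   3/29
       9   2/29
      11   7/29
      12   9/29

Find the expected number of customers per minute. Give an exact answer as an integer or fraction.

E[X] = (8/29)·0 + (3/29)·5 + (2/29)·9 + (7/29)·11 + (9/29)·12
     = 218/29

218/29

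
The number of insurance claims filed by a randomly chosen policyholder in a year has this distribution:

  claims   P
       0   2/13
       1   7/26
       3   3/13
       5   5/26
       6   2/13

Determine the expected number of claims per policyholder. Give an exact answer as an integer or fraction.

37/13

E[X] = (2/13)·0 + (7/26)·1 + (3/13)·3 + (5/26)·5 + (2/13)·6
     = 37/13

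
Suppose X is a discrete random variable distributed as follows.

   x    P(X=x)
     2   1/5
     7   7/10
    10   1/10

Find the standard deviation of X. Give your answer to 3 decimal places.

E[X] = 63/10, E[X²] = 451/10
Var(X) = E[X²] − (E[X])² = 451/10 − 3969/100 = 541/100
SD(X) = √(541/100) ≈ 2.326

2.326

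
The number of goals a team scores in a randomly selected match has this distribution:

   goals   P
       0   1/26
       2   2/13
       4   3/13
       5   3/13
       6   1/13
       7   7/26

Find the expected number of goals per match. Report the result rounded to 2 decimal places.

E[X] = (1/26)·0 + (2/13)·2 + (3/13)·4 + (3/13)·5 + (1/13)·6 + (7/26)·7
     = 123/26 ≈ 4.73

4.73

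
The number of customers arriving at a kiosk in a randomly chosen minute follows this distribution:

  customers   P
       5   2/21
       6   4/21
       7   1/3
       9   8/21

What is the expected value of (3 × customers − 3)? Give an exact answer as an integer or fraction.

134/7

E[3x-3] = (2/21)·12 + (4/21)·15 + (1/3)·18 + (8/21)·24
     = 134/7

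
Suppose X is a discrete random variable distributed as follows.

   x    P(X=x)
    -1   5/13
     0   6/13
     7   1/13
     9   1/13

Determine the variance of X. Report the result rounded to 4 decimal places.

9.6686

E[X] = (5/13)·(-1) + (6/13)·0 + (1/13)·7 + (1/13)·9 = 11/13
E[X²] = (5/13)·1 + (6/13)·0 + (1/13)·49 + (1/13)·81 = 135/13
Var(X) = 135/13 − (11/13)² = 1634/169 ≈ 9.6686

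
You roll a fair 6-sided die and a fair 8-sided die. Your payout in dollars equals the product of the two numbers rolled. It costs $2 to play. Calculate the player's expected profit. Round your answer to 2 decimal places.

$13.75

Distribution of the product of the two numbers rolled: 1 w.p. 1/48, 2 w.p. 1/24, 3 w.p. 1/24, 4 w.p. 1/16, 5 w.p. 1/24, 6 w.p. 1/12, …
E[payout] = (1/48)·1 + (1/24)·2 + (1/24)·3 + (1/16)·4 + (1/24)·5 + (1/12)·6 + (1/48)·7 + (1/16)·8 + (1/48)·9 + (1/24)·10 + (1/12)·12 + (1/48)·14 + (1/24)·15 + (1/24)·16 + (1/24)·18 + (1/24)·20 + (1/48)·21 + (1/16)·24 + (1/48)·25 + (1/48)·28 + (1/24)·30 + (1/48)·32 + (1/48)·35 + (1/48)·36 + (1/48)·40 + (1/48)·42 + (1/48)·48 = 63/4
Expected profit = 63/4 − 2 = 55/4 ≈ $13.75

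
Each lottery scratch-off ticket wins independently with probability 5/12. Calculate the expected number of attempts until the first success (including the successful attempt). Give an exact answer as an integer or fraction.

For a geometric distribution, E[trials] = 1/p = 1/(5/12) = 12/5.

12/5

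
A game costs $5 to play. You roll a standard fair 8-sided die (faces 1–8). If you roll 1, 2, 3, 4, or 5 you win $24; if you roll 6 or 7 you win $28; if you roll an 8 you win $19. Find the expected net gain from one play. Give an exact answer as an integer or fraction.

E[payout] = (1/8)·19 + (5/8)·24 + (1/4)·28 = 195/8
Expected profit = 195/8 − 5 = 155/8

155/8 dollars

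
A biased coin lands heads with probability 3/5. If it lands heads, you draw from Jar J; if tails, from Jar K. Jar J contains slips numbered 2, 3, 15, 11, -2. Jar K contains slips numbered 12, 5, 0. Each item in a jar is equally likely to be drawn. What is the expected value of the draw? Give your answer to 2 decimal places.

5.75

E[X | Jar J] = (2 + 3 + 15 + 11 − 2)/5 = 29/5
E[X | Jar K] = (12 + 5 + 0)/3 = 17/3
E[X] = (3/5)·29/5 + (2/5)·17/3 = 431/75 ≈ 5.75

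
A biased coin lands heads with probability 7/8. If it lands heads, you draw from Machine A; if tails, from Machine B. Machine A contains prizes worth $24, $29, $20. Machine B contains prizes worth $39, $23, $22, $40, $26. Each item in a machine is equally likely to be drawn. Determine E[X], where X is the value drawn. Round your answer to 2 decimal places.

$25.04

E[X | Machine A] = (24 + 29 + 20)/3 = 73/3
E[X | Machine B] = (39 + 23 + 22 + 40 + 26)/5 = 30
E[X] = (7/8)·73/3 + (1/8)·30 = 601/24 ≈ 25.04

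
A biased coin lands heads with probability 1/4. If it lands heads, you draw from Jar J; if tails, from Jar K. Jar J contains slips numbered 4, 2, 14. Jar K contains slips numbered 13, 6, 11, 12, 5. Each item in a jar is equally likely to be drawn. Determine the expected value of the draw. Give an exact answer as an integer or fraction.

523/60

E[X | Jar J] = (4 + 2 + 14)/3 = 20/3
E[X | Jar K] = (13 + 6 + 11 + 12 + 5)/5 = 47/5
E[X] = (1/4)·20/3 + (3/4)·47/5 = 523/60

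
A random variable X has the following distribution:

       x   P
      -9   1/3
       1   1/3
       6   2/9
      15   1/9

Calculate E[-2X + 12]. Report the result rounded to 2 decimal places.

E[-2x+12] = (1/3)·30 + (1/3)·10 + (2/9)·0 + (1/9)·(-18)
     = 34/3 ≈ 11.33

11.33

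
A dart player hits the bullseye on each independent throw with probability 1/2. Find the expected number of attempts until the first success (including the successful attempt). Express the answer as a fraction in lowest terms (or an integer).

For a geometric distribution, E[trials] = 1/p = 1/(1/2) = 2.

2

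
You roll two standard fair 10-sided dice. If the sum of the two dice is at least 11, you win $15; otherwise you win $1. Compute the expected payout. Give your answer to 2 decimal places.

E[payout] = (9/20)·1 + (11/20)·15 = 87/10
≈ $8.70

$8.70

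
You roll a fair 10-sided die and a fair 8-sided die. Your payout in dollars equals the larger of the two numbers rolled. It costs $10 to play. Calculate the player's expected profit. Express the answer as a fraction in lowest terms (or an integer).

-69/20 dollars

Distribution of the larger of the two numbers rolled: 1 w.p. 1/80, 2 w.p. 3/80, 3 w.p. 1/16, 4 w.p. 7/80, 5 w.p. 9/80, 6 w.p. 11/80, …
E[payout] = (1/80)·1 + (3/80)·2 + (1/16)·3 + (7/80)·4 + (9/80)·5 + (11/80)·6 + (13/80)·7 + (3/16)·8 + (1/10)·9 + (1/10)·10 = 131/20
Expected profit = 131/20 − 10 = -69/20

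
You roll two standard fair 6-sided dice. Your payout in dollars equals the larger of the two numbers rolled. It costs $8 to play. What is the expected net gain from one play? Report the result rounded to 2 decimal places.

-$3.53

Distribution of the larger of the two numbers rolled: 1 w.p. 1/36, 2 w.p. 1/12, 3 w.p. 5/36, 4 w.p. 7/36, 5 w.p. 1/4, 6 w.p. 11/36
E[payout] = (1/36)·1 + (1/12)·2 + (5/36)·3 + (7/36)·4 + (1/4)·5 + (11/36)·6 = 161/36
Expected profit = 161/36 − 8 = -127/36 ≈ -$3.53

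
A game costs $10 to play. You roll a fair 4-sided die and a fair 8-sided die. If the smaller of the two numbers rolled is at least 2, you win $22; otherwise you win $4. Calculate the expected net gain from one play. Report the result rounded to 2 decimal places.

E[payout] = (11/32)·4 + (21/32)·22 = 253/16
Expected profit = 253/16 − 10 = 93/16 ≈ $5.81

$5.81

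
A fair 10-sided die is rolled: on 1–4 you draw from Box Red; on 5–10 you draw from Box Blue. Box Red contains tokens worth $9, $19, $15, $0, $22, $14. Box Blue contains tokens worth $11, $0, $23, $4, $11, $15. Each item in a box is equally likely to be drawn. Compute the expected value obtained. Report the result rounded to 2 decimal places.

E[X | Box Red] = (9 + 19 + 15 + 0 + 22 + 14)/6 = 79/6
E[X | Box Blue] = (11 + 0 + 23 + 4 + 11 + 15)/6 = 32/3
E[X] = (2/5)·79/6 + (3/5)·32/3 = 35/3 ≈ 11.67

$11.67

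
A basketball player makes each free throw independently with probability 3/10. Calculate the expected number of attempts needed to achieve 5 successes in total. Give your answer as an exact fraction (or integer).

50/3

By linearity (sum of 5 independent geometric waits), E[trials] = 5/p = 5/(3/10) = 50/3.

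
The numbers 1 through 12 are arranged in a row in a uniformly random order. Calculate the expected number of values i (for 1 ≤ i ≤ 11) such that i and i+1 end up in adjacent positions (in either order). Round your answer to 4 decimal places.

For each i ∈ {1,…,11}, let Xᵢ = 1 if i and i+1 are adjacent. P(Xᵢ=1) = 2·(12−1)!/12! = 2/12.
By linearity, E[ΣXᵢ] = (11)·(2/12) = 11/6.
≈ 1.8333

1.8333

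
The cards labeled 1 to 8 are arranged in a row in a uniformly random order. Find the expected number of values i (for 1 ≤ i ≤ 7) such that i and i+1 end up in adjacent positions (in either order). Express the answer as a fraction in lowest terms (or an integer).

7/4

For each i ∈ {1,…,7}, let Xᵢ = 1 if i and i+1 are adjacent. P(Xᵢ=1) = 2·(8−1)!/8! = 2/8.
By linearity, E[ΣXᵢ] = (7)·(2/8) = 7/4.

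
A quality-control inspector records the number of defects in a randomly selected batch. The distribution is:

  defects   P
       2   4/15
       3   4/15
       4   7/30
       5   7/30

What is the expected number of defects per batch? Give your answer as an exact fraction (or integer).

E[X] = (4/15)·2 + (4/15)·3 + (7/30)·4 + (7/30)·5
     = 103/30

103/30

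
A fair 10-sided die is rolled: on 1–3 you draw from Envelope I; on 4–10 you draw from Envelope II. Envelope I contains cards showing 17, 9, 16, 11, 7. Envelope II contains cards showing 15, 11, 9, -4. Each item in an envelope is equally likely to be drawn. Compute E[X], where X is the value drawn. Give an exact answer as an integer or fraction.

E[X | Envelope I] = (17 + 9 + 16 + 11 + 7)/5 = 12
E[X | Envelope II] = (15 + 11 + 9 − 4)/4 = 31/4
E[X] = (3/10)·12 + (7/10)·31/4 = 361/40

361/40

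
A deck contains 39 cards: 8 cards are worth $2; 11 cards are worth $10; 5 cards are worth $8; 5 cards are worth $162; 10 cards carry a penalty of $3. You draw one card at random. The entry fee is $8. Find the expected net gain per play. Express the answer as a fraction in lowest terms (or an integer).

634/39 dollars

E[payout] = (8/39)·2 + (11/39)·10 + (5/39)·8 + (5/39)·162 + (10/39)·(-3) = 946/39
Expected profit = 946/39 − 8 = 634/39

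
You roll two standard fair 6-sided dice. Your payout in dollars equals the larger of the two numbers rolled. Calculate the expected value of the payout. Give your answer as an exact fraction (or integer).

161/36 dollars

Distribution of the larger of the two numbers rolled: 1 w.p. 1/36, 2 w.p. 1/12, 3 w.p. 5/36, 4 w.p. 7/36, 5 w.p. 1/4, 6 w.p. 11/36
E[payout] = (1/36)·1 + (1/12)·2 + (5/36)·3 + (7/36)·4 + (1/4)·5 + (11/36)·6 = 161/36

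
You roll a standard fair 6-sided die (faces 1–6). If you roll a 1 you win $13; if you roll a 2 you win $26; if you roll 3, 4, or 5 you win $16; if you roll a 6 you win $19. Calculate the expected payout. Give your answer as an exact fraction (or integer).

E[payout] = (1/6)·13 + (1/2)·16 + (1/6)·19 + (1/6)·26 = 53/3

53/3 dollars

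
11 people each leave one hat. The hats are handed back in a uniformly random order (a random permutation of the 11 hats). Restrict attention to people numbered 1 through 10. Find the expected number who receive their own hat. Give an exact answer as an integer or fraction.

Let Xᵢ = 1 if person i gets their own hat. For each i, P(Xᵢ=1) = 1/11.
By linearity of expectation, E[X₁+…+X_10] = 10·(1/11) = 10/11.

10/11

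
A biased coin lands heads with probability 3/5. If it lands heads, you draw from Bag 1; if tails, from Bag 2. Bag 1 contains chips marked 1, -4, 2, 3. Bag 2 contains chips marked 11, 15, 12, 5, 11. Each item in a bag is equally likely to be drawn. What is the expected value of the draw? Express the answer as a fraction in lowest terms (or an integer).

231/50

E[X | Bag 1] = (1 − 4 + 2 + 3)/4 = 1/2
E[X | Bag 2] = (11 + 15 + 12 + 5 + 11)/5 = 54/5
E[X] = (3/5)·1/2 + (2/5)·54/5 = 231/50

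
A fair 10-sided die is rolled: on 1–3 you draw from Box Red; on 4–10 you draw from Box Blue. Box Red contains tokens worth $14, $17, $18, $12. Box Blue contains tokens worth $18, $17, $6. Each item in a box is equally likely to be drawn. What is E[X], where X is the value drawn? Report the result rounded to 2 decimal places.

$14.14

E[X | Box Red] = (14 + 17 + 18 + 12)/4 = 61/4
E[X | Box Blue] = (18 + 17 + 6)/3 = 41/3
E[X] = (3/10)·61/4 + (7/10)·41/3 = 1697/120 ≈ 14.14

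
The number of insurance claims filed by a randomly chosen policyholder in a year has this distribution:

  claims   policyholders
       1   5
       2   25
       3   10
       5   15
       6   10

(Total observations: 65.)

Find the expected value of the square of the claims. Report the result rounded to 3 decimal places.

Total = 65, so P(claims=1) = 5/65, etc.
E[X²] = (1/13)·1 + (5/13)·4 + (2/13)·9 + (3/13)·25 + (2/13)·36
     = 186/13 ≈ 14.308

14.308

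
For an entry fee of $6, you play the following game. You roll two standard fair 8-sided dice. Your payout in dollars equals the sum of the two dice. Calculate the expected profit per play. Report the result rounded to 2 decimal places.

Distribution of the sum of the two dice: 2 w.p. 1/64, 3 w.p. 1/32, 4 w.p. 3/64, 5 w.p. 1/16, 6 w.p. 5/64, 7 w.p. 3/32, …
E[payout] = (1/64)·2 + (1/32)·3 + (3/64)·4 + (1/16)·5 + (5/64)·6 + (3/32)·7 + (7/64)·8 + (1/8)·9 + (7/64)·10 + (3/32)·11 + (5/64)·12 + (1/16)·13 + (3/64)·14 + (1/32)·15 + (1/64)·16 = 9
Expected profit = 9 − 6 = 3 ≈ $3.00

$3.00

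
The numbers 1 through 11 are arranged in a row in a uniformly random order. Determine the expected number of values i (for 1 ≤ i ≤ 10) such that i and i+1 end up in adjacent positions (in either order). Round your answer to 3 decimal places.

1.818

For each i ∈ {1,…,10}, let Xᵢ = 1 if i and i+1 are adjacent. P(Xᵢ=1) = 2·(11−1)!/11! = 2/11.
By linearity, E[ΣXᵢ] = (10)·(2/11) = 20/11.
≈ 1.818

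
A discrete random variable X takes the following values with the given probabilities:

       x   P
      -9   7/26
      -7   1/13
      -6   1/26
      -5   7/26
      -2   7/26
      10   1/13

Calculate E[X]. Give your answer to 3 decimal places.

E[X] = (7/26)·(-9) + (1/13)·(-7) + (1/26)·(-6) + (7/26)·(-5) + (7/26)·(-2) + (1/13)·10
     = -56/13 ≈ -4.308

-4.308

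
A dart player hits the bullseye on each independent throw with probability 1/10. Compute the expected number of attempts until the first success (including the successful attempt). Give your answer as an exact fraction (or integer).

For a geometric distribution, E[trials] = 1/p = 1/(1/10) = 10.

10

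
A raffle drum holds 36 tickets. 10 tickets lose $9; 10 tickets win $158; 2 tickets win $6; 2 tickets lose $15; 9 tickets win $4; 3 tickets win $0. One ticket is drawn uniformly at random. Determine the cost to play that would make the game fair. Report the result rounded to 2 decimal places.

E[payout] = (10/36)·(-9) + (10/36)·158 + (2/36)·6 + (2/36)·(-15) + (9/36)·4 + (3/36)·0 = 377/9
Fair fee = E[payout] = 377/9 ≈ $41.89

$41.89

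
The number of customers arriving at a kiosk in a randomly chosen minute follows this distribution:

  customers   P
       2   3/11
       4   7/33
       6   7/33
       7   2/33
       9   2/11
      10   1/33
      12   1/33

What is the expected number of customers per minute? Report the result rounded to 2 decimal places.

5.39

E[X] = (3/11)·2 + (7/33)·4 + (7/33)·6 + (2/33)·7 + (2/11)·9 + (1/33)·10 + (1/33)·12
     = 178/33 ≈ 5.39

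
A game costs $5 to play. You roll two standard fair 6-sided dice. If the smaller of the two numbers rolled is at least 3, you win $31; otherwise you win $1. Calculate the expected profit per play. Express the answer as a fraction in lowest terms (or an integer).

E[payout] = (5/9)·1 + (4/9)·31 = 43/3
Expected profit = 43/3 − 5 = 28/3

28/3 dollars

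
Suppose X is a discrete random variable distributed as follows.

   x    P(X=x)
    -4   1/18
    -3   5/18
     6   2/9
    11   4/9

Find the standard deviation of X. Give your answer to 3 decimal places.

6.203

E[X] = 31/6, E[X²] = 391/6
Var(X) = E[X²] − (E[X])² = 391/6 − 961/36 = 1385/36
SD(X) = √(1385/36) ≈ 6.203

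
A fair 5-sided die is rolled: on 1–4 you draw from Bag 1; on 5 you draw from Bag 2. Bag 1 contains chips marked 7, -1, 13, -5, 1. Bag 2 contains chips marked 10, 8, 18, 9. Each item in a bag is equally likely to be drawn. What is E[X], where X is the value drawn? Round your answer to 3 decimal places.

E[X | Bag 1] = (7 − 1 + 13 − 5 + 1)/5 = 3
E[X | Bag 2] = (10 + 8 + 18 + 9)/4 = 45/4
E[X] = (4/5)·3 + (1/5)·45/4 = 93/20 ≈ 4.650

4.650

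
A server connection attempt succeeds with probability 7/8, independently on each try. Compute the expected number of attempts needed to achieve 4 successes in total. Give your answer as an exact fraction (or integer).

32/7

By linearity (sum of 4 independent geometric waits), E[trials] = 4/p = 4/(7/8) = 32/7.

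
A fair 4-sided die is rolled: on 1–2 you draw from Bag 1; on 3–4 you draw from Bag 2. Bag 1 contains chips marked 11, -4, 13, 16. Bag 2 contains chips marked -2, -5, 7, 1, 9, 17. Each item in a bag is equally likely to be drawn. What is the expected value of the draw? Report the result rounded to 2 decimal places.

E[X | Bag 1] = (11 − 4 + 13 + 16)/4 = 9
E[X | Bag 2] = (-2 − 5 + 7 + 1 + 9 + 17)/6 = 9/2
E[X] = (1/2)·9 + (1/2)·9/2 = 27/4 ≈ 6.75

6.75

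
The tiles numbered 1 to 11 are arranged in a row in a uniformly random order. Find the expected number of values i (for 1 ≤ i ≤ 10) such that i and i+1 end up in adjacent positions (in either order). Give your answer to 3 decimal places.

1.818

For each i ∈ {1,…,10}, let Xᵢ = 1 if i and i+1 are adjacent. P(Xᵢ=1) = 2·(11−1)!/11! = 2/11.
By linearity, E[ΣXᵢ] = (10)·(2/11) = 20/11.
≈ 1.818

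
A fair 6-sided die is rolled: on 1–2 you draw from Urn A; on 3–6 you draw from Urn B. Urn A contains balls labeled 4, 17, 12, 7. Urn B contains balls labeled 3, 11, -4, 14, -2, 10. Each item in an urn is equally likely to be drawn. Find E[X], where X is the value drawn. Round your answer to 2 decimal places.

E[X | Urn A] = (4 + 17 + 12 + 7)/4 = 10
E[X | Urn B] = (3 + 11 − 4 + 14 − 2 + 10)/6 = 16/3
E[X] = (1/3)·10 + (2/3)·16/3 = 62/9 ≈ 6.89

6.89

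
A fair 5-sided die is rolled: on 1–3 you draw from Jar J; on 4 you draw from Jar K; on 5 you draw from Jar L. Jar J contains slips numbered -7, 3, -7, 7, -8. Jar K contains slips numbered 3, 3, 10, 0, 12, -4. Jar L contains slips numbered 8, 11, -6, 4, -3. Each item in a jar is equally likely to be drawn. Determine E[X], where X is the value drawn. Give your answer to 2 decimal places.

E[X | Jar J] = (-7 + 3 − 7 + 7 − 8)/5 = -12/5
E[X | Jar K] = (3 + 3 + 10 + 0 + 12 − 4)/6 = 4
E[X | Jar L] = (8 + 11 − 6 + 4 − 3)/5 = 14/5
E[X] = (3/5)·(-12/5) + (1/5)·4 + (1/5)·14/5 = -2/25 ≈ -0.08

-0.08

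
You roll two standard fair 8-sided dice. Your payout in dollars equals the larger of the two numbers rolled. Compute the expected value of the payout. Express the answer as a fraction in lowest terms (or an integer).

93/16 dollars

Distribution of the larger of the two numbers rolled: 1 w.p. 1/64, 2 w.p. 3/64, 3 w.p. 5/64, 4 w.p. 7/64, 5 w.p. 9/64, 6 w.p. 11/64, …
E[payout] = (1/64)·1 + (3/64)·2 + (5/64)·3 + (7/64)·4 + (9/64)·5 + (11/64)·6 + (13/64)·7 + (15/64)·8 = 93/16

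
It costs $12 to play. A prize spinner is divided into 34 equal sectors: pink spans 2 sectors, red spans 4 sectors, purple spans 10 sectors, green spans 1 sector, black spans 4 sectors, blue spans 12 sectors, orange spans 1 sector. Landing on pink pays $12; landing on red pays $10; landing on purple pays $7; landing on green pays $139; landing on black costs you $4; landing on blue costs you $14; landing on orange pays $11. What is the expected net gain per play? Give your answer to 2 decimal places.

-$9.06

E[payout] = (2/34)·12 + (4/34)·10 + (10/34)·7 + (1/34)·139 + (4/34)·(-4) + (12/34)·(-14) + (1/34)·11 = 50/17
Expected profit = 50/17 − 12 = -154/17 ≈ -$9.06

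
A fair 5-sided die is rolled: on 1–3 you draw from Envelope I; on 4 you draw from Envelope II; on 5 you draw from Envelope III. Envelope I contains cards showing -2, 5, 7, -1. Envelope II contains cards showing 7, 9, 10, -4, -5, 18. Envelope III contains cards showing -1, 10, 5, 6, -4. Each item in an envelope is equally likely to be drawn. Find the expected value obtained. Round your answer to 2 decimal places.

E[X | Envelope I] = (-2 + 5 + 7 − 1)/4 = 9/4
E[X | Envelope II] = (7 + 9 + 10 − 4 − 5 + 18)/6 = 35/6
E[X | Envelope III] = (-1 + 10 + 5 + 6 − 4)/5 = 16/5
E[X] = (3/5)·9/4 + (1/5)·35/6 + (1/5)·16/5 = 947/300 ≈ 3.16

3.16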